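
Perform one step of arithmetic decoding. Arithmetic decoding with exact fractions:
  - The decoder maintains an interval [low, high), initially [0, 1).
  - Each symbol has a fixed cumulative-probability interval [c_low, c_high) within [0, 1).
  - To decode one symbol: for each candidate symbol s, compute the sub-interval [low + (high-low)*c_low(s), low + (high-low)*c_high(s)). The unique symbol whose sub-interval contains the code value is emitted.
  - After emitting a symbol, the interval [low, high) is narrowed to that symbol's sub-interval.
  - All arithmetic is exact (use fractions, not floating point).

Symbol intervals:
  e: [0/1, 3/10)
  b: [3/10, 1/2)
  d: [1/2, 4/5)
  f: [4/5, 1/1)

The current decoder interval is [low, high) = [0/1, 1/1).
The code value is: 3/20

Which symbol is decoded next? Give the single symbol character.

Answer: e

Derivation:
Interval width = high − low = 1/1 − 0/1 = 1/1
Scaled code = (code − low) / width = (3/20 − 0/1) / 1/1 = 3/20
  e: [0/1, 3/10) ← scaled code falls here ✓
  b: [3/10, 1/2) 
  d: [1/2, 4/5) 
  f: [4/5, 1/1) 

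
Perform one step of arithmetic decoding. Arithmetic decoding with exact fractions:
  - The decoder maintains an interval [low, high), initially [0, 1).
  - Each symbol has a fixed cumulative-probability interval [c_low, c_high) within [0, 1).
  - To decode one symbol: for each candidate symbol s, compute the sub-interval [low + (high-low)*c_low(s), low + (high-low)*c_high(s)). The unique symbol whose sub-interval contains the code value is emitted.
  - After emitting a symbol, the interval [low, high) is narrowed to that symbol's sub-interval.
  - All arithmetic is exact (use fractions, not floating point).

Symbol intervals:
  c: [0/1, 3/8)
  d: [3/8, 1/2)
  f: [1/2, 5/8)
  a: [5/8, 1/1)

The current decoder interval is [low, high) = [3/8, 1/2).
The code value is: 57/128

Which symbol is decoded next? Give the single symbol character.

Interval width = high − low = 1/2 − 3/8 = 1/8
Scaled code = (code − low) / width = (57/128 − 3/8) / 1/8 = 9/16
  c: [0/1, 3/8) 
  d: [3/8, 1/2) 
  f: [1/2, 5/8) ← scaled code falls here ✓
  a: [5/8, 1/1) 

Answer: f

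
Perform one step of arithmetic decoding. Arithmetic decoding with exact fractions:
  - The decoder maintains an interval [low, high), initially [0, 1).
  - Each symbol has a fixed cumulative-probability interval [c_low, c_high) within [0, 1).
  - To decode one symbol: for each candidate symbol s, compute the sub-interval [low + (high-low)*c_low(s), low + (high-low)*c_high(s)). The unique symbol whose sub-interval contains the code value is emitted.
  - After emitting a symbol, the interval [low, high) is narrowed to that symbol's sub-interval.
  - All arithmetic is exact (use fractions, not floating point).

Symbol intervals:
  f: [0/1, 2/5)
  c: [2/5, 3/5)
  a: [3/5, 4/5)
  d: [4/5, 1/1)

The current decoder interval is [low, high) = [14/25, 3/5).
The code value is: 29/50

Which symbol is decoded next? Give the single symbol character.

Answer: c

Derivation:
Interval width = high − low = 3/5 − 14/25 = 1/25
Scaled code = (code − low) / width = (29/50 − 14/25) / 1/25 = 1/2
  f: [0/1, 2/5) 
  c: [2/5, 3/5) ← scaled code falls here ✓
  a: [3/5, 4/5) 
  d: [4/5, 1/1) 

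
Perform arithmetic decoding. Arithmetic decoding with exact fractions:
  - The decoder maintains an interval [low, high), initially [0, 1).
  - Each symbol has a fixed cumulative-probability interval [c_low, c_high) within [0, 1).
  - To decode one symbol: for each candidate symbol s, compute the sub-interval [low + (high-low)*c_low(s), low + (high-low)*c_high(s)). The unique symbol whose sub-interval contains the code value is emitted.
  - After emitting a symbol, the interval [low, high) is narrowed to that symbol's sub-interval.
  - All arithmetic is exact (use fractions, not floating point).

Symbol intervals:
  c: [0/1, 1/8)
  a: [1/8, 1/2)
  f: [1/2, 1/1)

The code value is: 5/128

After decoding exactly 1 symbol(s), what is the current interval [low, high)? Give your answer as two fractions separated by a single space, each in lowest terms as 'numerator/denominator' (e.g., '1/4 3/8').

Answer: 0/1 1/8

Derivation:
Step 1: interval [0/1, 1/1), width = 1/1 - 0/1 = 1/1
  'c': [0/1 + 1/1*0/1, 0/1 + 1/1*1/8) = [0/1, 1/8) <- contains code 5/128
  'a': [0/1 + 1/1*1/8, 0/1 + 1/1*1/2) = [1/8, 1/2)
  'f': [0/1 + 1/1*1/2, 0/1 + 1/1*1/1) = [1/2, 1/1)
  emit 'c', narrow to [0/1, 1/8)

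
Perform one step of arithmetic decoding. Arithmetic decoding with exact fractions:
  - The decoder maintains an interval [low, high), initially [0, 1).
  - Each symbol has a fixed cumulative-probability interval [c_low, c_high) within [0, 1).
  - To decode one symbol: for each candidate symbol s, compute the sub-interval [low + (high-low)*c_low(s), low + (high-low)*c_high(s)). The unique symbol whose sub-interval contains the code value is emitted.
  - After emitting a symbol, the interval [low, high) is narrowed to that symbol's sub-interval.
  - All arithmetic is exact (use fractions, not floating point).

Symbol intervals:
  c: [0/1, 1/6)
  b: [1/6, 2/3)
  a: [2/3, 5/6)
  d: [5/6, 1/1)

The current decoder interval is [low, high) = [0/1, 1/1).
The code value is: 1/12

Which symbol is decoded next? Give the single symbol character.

Answer: c

Derivation:
Interval width = high − low = 1/1 − 0/1 = 1/1
Scaled code = (code − low) / width = (1/12 − 0/1) / 1/1 = 1/12
  c: [0/1, 1/6) ← scaled code falls here ✓
  b: [1/6, 2/3) 
  a: [2/3, 5/6) 
  d: [5/6, 1/1) 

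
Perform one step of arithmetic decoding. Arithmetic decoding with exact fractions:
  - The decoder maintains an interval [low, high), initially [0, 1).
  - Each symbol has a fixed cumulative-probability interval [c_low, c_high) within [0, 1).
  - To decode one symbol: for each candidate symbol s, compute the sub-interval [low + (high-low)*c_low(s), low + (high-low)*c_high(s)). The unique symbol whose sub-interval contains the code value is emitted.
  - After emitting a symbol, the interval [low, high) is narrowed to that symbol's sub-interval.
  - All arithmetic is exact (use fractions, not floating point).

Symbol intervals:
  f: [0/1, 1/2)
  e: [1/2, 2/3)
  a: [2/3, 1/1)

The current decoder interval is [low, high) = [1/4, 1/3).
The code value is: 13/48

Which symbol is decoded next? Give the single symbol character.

Answer: f

Derivation:
Interval width = high − low = 1/3 − 1/4 = 1/12
Scaled code = (code − low) / width = (13/48 − 1/4) / 1/12 = 1/4
  f: [0/1, 1/2) ← scaled code falls here ✓
  e: [1/2, 2/3) 
  a: [2/3, 1/1) 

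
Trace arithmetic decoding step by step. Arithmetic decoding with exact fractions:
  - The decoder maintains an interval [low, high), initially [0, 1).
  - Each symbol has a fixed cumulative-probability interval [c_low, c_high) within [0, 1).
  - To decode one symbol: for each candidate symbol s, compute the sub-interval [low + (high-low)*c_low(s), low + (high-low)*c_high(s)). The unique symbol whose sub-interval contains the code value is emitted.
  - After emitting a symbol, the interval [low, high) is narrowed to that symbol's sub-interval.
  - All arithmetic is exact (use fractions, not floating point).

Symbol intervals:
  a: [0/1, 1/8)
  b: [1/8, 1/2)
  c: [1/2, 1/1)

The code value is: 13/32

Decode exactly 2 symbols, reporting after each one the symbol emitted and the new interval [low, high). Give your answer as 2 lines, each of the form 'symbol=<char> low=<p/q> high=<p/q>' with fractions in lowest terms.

Step 1: interval [0/1, 1/1), width = 1/1 - 0/1 = 1/1
  'a': [0/1 + 1/1*0/1, 0/1 + 1/1*1/8) = [0/1, 1/8)
  'b': [0/1 + 1/1*1/8, 0/1 + 1/1*1/2) = [1/8, 1/2) <- contains code 13/32
  'c': [0/1 + 1/1*1/2, 0/1 + 1/1*1/1) = [1/2, 1/1)
  emit 'b', narrow to [1/8, 1/2)
Step 2: interval [1/8, 1/2), width = 1/2 - 1/8 = 3/8
  'a': [1/8 + 3/8*0/1, 1/8 + 3/8*1/8) = [1/8, 11/64)
  'b': [1/8 + 3/8*1/8, 1/8 + 3/8*1/2) = [11/64, 5/16)
  'c': [1/8 + 3/8*1/2, 1/8 + 3/8*1/1) = [5/16, 1/2) <- contains code 13/32
  emit 'c', narrow to [5/16, 1/2)

Answer: symbol=b low=1/8 high=1/2
symbol=c low=5/16 high=1/2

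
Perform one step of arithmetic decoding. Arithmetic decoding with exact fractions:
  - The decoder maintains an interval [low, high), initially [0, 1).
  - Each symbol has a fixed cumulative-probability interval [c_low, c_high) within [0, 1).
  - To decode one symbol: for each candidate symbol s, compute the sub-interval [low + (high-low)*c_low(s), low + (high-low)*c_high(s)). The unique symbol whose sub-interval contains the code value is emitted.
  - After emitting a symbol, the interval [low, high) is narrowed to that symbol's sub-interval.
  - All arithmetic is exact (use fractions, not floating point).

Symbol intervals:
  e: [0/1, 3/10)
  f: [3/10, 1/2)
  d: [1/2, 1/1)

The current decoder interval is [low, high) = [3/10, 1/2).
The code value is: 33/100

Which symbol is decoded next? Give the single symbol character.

Interval width = high − low = 1/2 − 3/10 = 1/5
Scaled code = (code − low) / width = (33/100 − 3/10) / 1/5 = 3/20
  e: [0/1, 3/10) ← scaled code falls here ✓
  f: [3/10, 1/2) 
  d: [1/2, 1/1) 

Answer: e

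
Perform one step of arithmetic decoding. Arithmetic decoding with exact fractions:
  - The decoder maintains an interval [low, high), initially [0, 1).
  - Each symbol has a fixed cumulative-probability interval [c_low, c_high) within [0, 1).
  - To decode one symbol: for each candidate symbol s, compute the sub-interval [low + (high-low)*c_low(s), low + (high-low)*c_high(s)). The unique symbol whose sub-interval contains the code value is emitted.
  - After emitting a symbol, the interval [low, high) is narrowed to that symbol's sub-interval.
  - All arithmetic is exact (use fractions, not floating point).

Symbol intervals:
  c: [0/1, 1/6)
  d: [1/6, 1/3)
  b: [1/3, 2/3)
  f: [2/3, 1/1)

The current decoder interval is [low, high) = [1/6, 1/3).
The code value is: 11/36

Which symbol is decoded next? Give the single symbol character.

Answer: f

Derivation:
Interval width = high − low = 1/3 − 1/6 = 1/6
Scaled code = (code − low) / width = (11/36 − 1/6) / 1/6 = 5/6
  c: [0/1, 1/6) 
  d: [1/6, 1/3) 
  b: [1/3, 2/3) 
  f: [2/3, 1/1) ← scaled code falls here ✓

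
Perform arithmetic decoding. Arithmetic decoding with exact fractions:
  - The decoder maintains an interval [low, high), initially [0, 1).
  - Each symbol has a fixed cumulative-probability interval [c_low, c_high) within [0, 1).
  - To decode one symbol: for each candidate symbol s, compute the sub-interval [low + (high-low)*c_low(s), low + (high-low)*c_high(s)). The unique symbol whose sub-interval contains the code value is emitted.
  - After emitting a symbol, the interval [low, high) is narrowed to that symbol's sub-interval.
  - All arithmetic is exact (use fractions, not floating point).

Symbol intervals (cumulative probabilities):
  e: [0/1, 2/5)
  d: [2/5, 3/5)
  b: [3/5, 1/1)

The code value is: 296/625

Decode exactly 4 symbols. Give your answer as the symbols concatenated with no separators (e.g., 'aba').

Step 1: interval [0/1, 1/1), width = 1/1 - 0/1 = 1/1
  'e': [0/1 + 1/1*0/1, 0/1 + 1/1*2/5) = [0/1, 2/5)
  'd': [0/1 + 1/1*2/5, 0/1 + 1/1*3/5) = [2/5, 3/5) <- contains code 296/625
  'b': [0/1 + 1/1*3/5, 0/1 + 1/1*1/1) = [3/5, 1/1)
  emit 'd', narrow to [2/5, 3/5)
Step 2: interval [2/5, 3/5), width = 3/5 - 2/5 = 1/5
  'e': [2/5 + 1/5*0/1, 2/5 + 1/5*2/5) = [2/5, 12/25) <- contains code 296/625
  'd': [2/5 + 1/5*2/5, 2/5 + 1/5*3/5) = [12/25, 13/25)
  'b': [2/5 + 1/5*3/5, 2/5 + 1/5*1/1) = [13/25, 3/5)
  emit 'e', narrow to [2/5, 12/25)
Step 3: interval [2/5, 12/25), width = 12/25 - 2/5 = 2/25
  'e': [2/5 + 2/25*0/1, 2/5 + 2/25*2/5) = [2/5, 54/125)
  'd': [2/5 + 2/25*2/5, 2/5 + 2/25*3/5) = [54/125, 56/125)
  'b': [2/5 + 2/25*3/5, 2/5 + 2/25*1/1) = [56/125, 12/25) <- contains code 296/625
  emit 'b', narrow to [56/125, 12/25)
Step 4: interval [56/125, 12/25), width = 12/25 - 56/125 = 4/125
  'e': [56/125 + 4/125*0/1, 56/125 + 4/125*2/5) = [56/125, 288/625)
  'd': [56/125 + 4/125*2/5, 56/125 + 4/125*3/5) = [288/625, 292/625)
  'b': [56/125 + 4/125*3/5, 56/125 + 4/125*1/1) = [292/625, 12/25) <- contains code 296/625
  emit 'b', narrow to [292/625, 12/25)

Answer: debb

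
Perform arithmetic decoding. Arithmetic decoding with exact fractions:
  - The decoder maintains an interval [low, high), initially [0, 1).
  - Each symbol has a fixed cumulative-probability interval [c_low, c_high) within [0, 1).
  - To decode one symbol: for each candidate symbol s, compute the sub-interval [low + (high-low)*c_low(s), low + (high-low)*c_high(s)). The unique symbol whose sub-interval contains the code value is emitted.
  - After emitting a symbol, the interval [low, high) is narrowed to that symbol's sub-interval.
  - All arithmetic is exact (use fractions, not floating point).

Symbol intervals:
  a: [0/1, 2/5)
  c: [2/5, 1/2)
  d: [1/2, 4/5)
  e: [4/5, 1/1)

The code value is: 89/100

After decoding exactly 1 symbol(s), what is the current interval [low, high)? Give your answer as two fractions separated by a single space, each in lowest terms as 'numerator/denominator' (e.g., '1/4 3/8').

Step 1: interval [0/1, 1/1), width = 1/1 - 0/1 = 1/1
  'a': [0/1 + 1/1*0/1, 0/1 + 1/1*2/5) = [0/1, 2/5)
  'c': [0/1 + 1/1*2/5, 0/1 + 1/1*1/2) = [2/5, 1/2)
  'd': [0/1 + 1/1*1/2, 0/1 + 1/1*4/5) = [1/2, 4/5)
  'e': [0/1 + 1/1*4/5, 0/1 + 1/1*1/1) = [4/5, 1/1) <- contains code 89/100
  emit 'e', narrow to [4/5, 1/1)

Answer: 4/5 1/1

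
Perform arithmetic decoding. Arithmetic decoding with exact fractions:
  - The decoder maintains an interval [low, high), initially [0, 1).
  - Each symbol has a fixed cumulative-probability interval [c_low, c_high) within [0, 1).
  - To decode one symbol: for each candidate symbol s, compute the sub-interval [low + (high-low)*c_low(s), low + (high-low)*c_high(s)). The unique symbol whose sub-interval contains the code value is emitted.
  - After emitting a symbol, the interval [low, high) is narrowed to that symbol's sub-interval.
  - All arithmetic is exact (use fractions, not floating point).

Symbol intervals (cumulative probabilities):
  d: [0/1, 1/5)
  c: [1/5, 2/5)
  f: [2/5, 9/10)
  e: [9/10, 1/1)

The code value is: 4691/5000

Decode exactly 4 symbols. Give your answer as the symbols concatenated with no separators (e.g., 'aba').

Step 1: interval [0/1, 1/1), width = 1/1 - 0/1 = 1/1
  'd': [0/1 + 1/1*0/1, 0/1 + 1/1*1/5) = [0/1, 1/5)
  'c': [0/1 + 1/1*1/5, 0/1 + 1/1*2/5) = [1/5, 2/5)
  'f': [0/1 + 1/1*2/5, 0/1 + 1/1*9/10) = [2/5, 9/10)
  'e': [0/1 + 1/1*9/10, 0/1 + 1/1*1/1) = [9/10, 1/1) <- contains code 4691/5000
  emit 'e', narrow to [9/10, 1/1)
Step 2: interval [9/10, 1/1), width = 1/1 - 9/10 = 1/10
  'd': [9/10 + 1/10*0/1, 9/10 + 1/10*1/5) = [9/10, 23/25)
  'c': [9/10 + 1/10*1/5, 9/10 + 1/10*2/5) = [23/25, 47/50) <- contains code 4691/5000
  'f': [9/10 + 1/10*2/5, 9/10 + 1/10*9/10) = [47/50, 99/100)
  'e': [9/10 + 1/10*9/10, 9/10 + 1/10*1/1) = [99/100, 1/1)
  emit 'c', narrow to [23/25, 47/50)
Step 3: interval [23/25, 47/50), width = 47/50 - 23/25 = 1/50
  'd': [23/25 + 1/50*0/1, 23/25 + 1/50*1/5) = [23/25, 231/250)
  'c': [23/25 + 1/50*1/5, 23/25 + 1/50*2/5) = [231/250, 116/125)
  'f': [23/25 + 1/50*2/5, 23/25 + 1/50*9/10) = [116/125, 469/500)
  'e': [23/25 + 1/50*9/10, 23/25 + 1/50*1/1) = [469/500, 47/50) <- contains code 4691/5000
  emit 'e', narrow to [469/500, 47/50)
Step 4: interval [469/500, 47/50), width = 47/50 - 469/500 = 1/500
  'd': [469/500 + 1/500*0/1, 469/500 + 1/500*1/5) = [469/500, 1173/1250) <- contains code 4691/5000
  'c': [469/500 + 1/500*1/5, 469/500 + 1/500*2/5) = [1173/1250, 2347/2500)
  'f': [469/500 + 1/500*2/5, 469/500 + 1/500*9/10) = [2347/2500, 4699/5000)
  'e': [469/500 + 1/500*9/10, 469/500 + 1/500*1/1) = [4699/5000, 47/50)
  emit 'd', narrow to [469/500, 1173/1250)

Answer: eced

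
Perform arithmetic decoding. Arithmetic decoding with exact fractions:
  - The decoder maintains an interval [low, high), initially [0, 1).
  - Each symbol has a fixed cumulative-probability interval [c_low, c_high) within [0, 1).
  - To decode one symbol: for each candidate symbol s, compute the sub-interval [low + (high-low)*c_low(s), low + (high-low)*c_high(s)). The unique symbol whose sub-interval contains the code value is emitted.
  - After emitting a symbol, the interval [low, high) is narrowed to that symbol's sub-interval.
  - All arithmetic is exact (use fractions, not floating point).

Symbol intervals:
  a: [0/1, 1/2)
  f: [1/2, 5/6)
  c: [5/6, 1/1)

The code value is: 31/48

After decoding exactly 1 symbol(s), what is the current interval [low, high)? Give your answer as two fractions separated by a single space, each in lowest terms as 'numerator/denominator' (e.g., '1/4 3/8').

Step 1: interval [0/1, 1/1), width = 1/1 - 0/1 = 1/1
  'a': [0/1 + 1/1*0/1, 0/1 + 1/1*1/2) = [0/1, 1/2)
  'f': [0/1 + 1/1*1/2, 0/1 + 1/1*5/6) = [1/2, 5/6) <- contains code 31/48
  'c': [0/1 + 1/1*5/6, 0/1 + 1/1*1/1) = [5/6, 1/1)
  emit 'f', narrow to [1/2, 5/6)

Answer: 1/2 5/6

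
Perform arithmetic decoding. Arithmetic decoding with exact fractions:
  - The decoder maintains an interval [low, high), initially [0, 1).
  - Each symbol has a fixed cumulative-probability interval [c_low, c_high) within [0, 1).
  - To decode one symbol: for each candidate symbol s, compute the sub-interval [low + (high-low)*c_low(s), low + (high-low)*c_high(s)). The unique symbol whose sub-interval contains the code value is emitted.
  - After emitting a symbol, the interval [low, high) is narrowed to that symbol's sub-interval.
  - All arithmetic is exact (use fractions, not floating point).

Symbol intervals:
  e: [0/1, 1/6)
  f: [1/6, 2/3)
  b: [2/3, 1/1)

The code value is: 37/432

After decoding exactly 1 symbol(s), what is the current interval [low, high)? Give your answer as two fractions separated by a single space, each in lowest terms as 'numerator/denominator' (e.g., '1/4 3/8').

Step 1: interval [0/1, 1/1), width = 1/1 - 0/1 = 1/1
  'e': [0/1 + 1/1*0/1, 0/1 + 1/1*1/6) = [0/1, 1/6) <- contains code 37/432
  'f': [0/1 + 1/1*1/6, 0/1 + 1/1*2/3) = [1/6, 2/3)
  'b': [0/1 + 1/1*2/3, 0/1 + 1/1*1/1) = [2/3, 1/1)
  emit 'e', narrow to [0/1, 1/6)

Answer: 0/1 1/6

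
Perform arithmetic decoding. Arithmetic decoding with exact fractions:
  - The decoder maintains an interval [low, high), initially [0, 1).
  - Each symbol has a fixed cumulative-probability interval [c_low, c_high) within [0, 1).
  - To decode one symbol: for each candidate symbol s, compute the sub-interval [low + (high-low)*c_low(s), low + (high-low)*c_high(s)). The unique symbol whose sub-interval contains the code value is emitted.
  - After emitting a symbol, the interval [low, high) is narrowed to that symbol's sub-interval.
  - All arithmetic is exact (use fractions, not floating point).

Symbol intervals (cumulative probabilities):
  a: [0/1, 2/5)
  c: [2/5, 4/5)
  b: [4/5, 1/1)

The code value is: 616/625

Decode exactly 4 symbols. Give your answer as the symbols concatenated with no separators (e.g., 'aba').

Answer: bbcc

Derivation:
Step 1: interval [0/1, 1/1), width = 1/1 - 0/1 = 1/1
  'a': [0/1 + 1/1*0/1, 0/1 + 1/1*2/5) = [0/1, 2/5)
  'c': [0/1 + 1/1*2/5, 0/1 + 1/1*4/5) = [2/5, 4/5)
  'b': [0/1 + 1/1*4/5, 0/1 + 1/1*1/1) = [4/5, 1/1) <- contains code 616/625
  emit 'b', narrow to [4/5, 1/1)
Step 2: interval [4/5, 1/1), width = 1/1 - 4/5 = 1/5
  'a': [4/5 + 1/5*0/1, 4/5 + 1/5*2/5) = [4/5, 22/25)
  'c': [4/5 + 1/5*2/5, 4/5 + 1/5*4/5) = [22/25, 24/25)
  'b': [4/5 + 1/5*4/5, 4/5 + 1/5*1/1) = [24/25, 1/1) <- contains code 616/625
  emit 'b', narrow to [24/25, 1/1)
Step 3: interval [24/25, 1/1), width = 1/1 - 24/25 = 1/25
  'a': [24/25 + 1/25*0/1, 24/25 + 1/25*2/5) = [24/25, 122/125)
  'c': [24/25 + 1/25*2/5, 24/25 + 1/25*4/5) = [122/125, 124/125) <- contains code 616/625
  'b': [24/25 + 1/25*4/5, 24/25 + 1/25*1/1) = [124/125, 1/1)
  emit 'c', narrow to [122/125, 124/125)
Step 4: interval [122/125, 124/125), width = 124/125 - 122/125 = 2/125
  'a': [122/125 + 2/125*0/1, 122/125 + 2/125*2/5) = [122/125, 614/625)
  'c': [122/125 + 2/125*2/5, 122/125 + 2/125*4/5) = [614/625, 618/625) <- contains code 616/625
  'b': [122/125 + 2/125*4/5, 122/125 + 2/125*1/1) = [618/625, 124/125)
  emit 'c', narrow to [614/625, 618/625)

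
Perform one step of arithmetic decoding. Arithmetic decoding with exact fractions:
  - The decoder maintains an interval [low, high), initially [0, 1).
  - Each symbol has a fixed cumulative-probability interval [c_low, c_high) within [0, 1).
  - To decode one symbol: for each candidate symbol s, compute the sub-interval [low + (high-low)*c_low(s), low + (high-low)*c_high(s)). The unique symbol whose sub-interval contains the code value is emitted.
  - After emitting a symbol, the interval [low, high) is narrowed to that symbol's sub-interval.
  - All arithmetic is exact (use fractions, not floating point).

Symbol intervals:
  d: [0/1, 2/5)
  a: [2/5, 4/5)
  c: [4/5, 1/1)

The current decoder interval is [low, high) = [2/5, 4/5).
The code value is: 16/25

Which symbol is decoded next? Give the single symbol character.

Interval width = high − low = 4/5 − 2/5 = 2/5
Scaled code = (code − low) / width = (16/25 − 2/5) / 2/5 = 3/5
  d: [0/1, 2/5) 
  a: [2/5, 4/5) ← scaled code falls here ✓
  c: [4/5, 1/1) 

Answer: a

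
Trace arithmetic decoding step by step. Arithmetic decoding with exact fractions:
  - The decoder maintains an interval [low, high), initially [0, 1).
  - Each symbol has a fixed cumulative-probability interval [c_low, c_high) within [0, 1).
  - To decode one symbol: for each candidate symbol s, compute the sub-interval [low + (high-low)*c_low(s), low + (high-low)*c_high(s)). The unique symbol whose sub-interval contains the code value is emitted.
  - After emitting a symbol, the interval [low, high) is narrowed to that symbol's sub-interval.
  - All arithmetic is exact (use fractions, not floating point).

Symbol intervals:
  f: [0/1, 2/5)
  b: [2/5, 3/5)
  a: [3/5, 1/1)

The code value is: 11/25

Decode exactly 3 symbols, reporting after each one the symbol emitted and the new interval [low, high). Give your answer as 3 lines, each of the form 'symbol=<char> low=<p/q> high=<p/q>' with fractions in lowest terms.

Answer: symbol=b low=2/5 high=3/5
symbol=f low=2/5 high=12/25
symbol=b low=54/125 high=56/125

Derivation:
Step 1: interval [0/1, 1/1), width = 1/1 - 0/1 = 1/1
  'f': [0/1 + 1/1*0/1, 0/1 + 1/1*2/5) = [0/1, 2/5)
  'b': [0/1 + 1/1*2/5, 0/1 + 1/1*3/5) = [2/5, 3/5) <- contains code 11/25
  'a': [0/1 + 1/1*3/5, 0/1 + 1/1*1/1) = [3/5, 1/1)
  emit 'b', narrow to [2/5, 3/5)
Step 2: interval [2/5, 3/5), width = 3/5 - 2/5 = 1/5
  'f': [2/5 + 1/5*0/1, 2/5 + 1/5*2/5) = [2/5, 12/25) <- contains code 11/25
  'b': [2/5 + 1/5*2/5, 2/5 + 1/5*3/5) = [12/25, 13/25)
  'a': [2/5 + 1/5*3/5, 2/5 + 1/5*1/1) = [13/25, 3/5)
  emit 'f', narrow to [2/5, 12/25)
Step 3: interval [2/5, 12/25), width = 12/25 - 2/5 = 2/25
  'f': [2/5 + 2/25*0/1, 2/5 + 2/25*2/5) = [2/5, 54/125)
  'b': [2/5 + 2/25*2/5, 2/5 + 2/25*3/5) = [54/125, 56/125) <- contains code 11/25
  'a': [2/5 + 2/25*3/5, 2/5 + 2/25*1/1) = [56/125, 12/25)
  emit 'b', narrow to [54/125, 56/125)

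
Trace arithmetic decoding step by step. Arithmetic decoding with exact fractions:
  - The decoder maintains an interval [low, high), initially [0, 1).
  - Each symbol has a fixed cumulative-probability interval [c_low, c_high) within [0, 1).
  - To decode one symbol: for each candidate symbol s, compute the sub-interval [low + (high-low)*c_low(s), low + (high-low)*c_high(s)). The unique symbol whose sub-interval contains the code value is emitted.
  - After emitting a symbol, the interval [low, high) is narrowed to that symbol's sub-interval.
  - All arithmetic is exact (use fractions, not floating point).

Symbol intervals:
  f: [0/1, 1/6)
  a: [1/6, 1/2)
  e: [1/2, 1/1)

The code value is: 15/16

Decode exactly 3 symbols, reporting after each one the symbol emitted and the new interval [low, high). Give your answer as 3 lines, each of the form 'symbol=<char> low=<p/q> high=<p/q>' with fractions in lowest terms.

Answer: symbol=e low=1/2 high=1/1
symbol=e low=3/4 high=1/1
symbol=e low=7/8 high=1/1

Derivation:
Step 1: interval [0/1, 1/1), width = 1/1 - 0/1 = 1/1
  'f': [0/1 + 1/1*0/1, 0/1 + 1/1*1/6) = [0/1, 1/6)
  'a': [0/1 + 1/1*1/6, 0/1 + 1/1*1/2) = [1/6, 1/2)
  'e': [0/1 + 1/1*1/2, 0/1 + 1/1*1/1) = [1/2, 1/1) <- contains code 15/16
  emit 'e', narrow to [1/2, 1/1)
Step 2: interval [1/2, 1/1), width = 1/1 - 1/2 = 1/2
  'f': [1/2 + 1/2*0/1, 1/2 + 1/2*1/6) = [1/2, 7/12)
  'a': [1/2 + 1/2*1/6, 1/2 + 1/2*1/2) = [7/12, 3/4)
  'e': [1/2 + 1/2*1/2, 1/2 + 1/2*1/1) = [3/4, 1/1) <- contains code 15/16
  emit 'e', narrow to [3/4, 1/1)
Step 3: interval [3/4, 1/1), width = 1/1 - 3/4 = 1/4
  'f': [3/4 + 1/4*0/1, 3/4 + 1/4*1/6) = [3/4, 19/24)
  'a': [3/4 + 1/4*1/6, 3/4 + 1/4*1/2) = [19/24, 7/8)
  'e': [3/4 + 1/4*1/2, 3/4 + 1/4*1/1) = [7/8, 1/1) <- contains code 15/16
  emit 'e', narrow to [7/8, 1/1)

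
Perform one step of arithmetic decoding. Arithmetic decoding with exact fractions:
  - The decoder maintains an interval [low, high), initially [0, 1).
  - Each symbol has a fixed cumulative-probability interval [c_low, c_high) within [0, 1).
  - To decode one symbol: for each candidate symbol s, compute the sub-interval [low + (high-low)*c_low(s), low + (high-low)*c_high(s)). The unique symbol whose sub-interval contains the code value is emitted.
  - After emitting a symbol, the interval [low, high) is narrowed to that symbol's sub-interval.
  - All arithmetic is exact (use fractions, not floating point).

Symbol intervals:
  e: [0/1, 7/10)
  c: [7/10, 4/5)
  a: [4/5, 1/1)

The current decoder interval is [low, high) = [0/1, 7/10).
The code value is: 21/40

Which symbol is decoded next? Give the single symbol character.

Answer: c

Derivation:
Interval width = high − low = 7/10 − 0/1 = 7/10
Scaled code = (code − low) / width = (21/40 − 0/1) / 7/10 = 3/4
  e: [0/1, 7/10) 
  c: [7/10, 4/5) ← scaled code falls here ✓
  a: [4/5, 1/1) 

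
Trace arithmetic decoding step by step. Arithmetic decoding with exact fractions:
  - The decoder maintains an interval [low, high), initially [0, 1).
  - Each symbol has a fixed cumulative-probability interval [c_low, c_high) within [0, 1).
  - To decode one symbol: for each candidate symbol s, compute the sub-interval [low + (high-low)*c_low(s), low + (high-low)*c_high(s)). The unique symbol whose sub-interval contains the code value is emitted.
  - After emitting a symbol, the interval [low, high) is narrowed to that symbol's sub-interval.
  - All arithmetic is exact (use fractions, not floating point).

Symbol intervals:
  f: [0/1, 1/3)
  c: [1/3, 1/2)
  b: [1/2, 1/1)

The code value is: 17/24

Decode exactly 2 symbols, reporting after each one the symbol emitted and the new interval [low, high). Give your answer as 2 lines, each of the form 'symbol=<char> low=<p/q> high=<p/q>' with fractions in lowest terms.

Answer: symbol=b low=1/2 high=1/1
symbol=c low=2/3 high=3/4

Derivation:
Step 1: interval [0/1, 1/1), width = 1/1 - 0/1 = 1/1
  'f': [0/1 + 1/1*0/1, 0/1 + 1/1*1/3) = [0/1, 1/3)
  'c': [0/1 + 1/1*1/3, 0/1 + 1/1*1/2) = [1/3, 1/2)
  'b': [0/1 + 1/1*1/2, 0/1 + 1/1*1/1) = [1/2, 1/1) <- contains code 17/24
  emit 'b', narrow to [1/2, 1/1)
Step 2: interval [1/2, 1/1), width = 1/1 - 1/2 = 1/2
  'f': [1/2 + 1/2*0/1, 1/2 + 1/2*1/3) = [1/2, 2/3)
  'c': [1/2 + 1/2*1/3, 1/2 + 1/2*1/2) = [2/3, 3/4) <- contains code 17/24
  'b': [1/2 + 1/2*1/2, 1/2 + 1/2*1/1) = [3/4, 1/1)
  emit 'c', narrow to [2/3, 3/4)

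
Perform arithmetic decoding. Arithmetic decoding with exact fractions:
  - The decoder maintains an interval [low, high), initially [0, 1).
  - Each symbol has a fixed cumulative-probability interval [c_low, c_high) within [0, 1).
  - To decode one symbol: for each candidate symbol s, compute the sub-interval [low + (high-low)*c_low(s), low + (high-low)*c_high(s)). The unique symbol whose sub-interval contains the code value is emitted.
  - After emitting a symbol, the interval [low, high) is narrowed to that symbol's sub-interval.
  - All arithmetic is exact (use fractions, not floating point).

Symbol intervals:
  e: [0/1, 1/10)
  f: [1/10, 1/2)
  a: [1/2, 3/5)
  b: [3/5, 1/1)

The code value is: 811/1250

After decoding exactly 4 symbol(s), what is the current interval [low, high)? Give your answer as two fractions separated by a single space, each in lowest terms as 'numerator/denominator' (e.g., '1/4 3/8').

Step 1: interval [0/1, 1/1), width = 1/1 - 0/1 = 1/1
  'e': [0/1 + 1/1*0/1, 0/1 + 1/1*1/10) = [0/1, 1/10)
  'f': [0/1 + 1/1*1/10, 0/1 + 1/1*1/2) = [1/10, 1/2)
  'a': [0/1 + 1/1*1/2, 0/1 + 1/1*3/5) = [1/2, 3/5)
  'b': [0/1 + 1/1*3/5, 0/1 + 1/1*1/1) = [3/5, 1/1) <- contains code 811/1250
  emit 'b', narrow to [3/5, 1/1)
Step 2: interval [3/5, 1/1), width = 1/1 - 3/5 = 2/5
  'e': [3/5 + 2/5*0/1, 3/5 + 2/5*1/10) = [3/5, 16/25)
  'f': [3/5 + 2/5*1/10, 3/5 + 2/5*1/2) = [16/25, 4/5) <- contains code 811/1250
  'a': [3/5 + 2/5*1/2, 3/5 + 2/5*3/5) = [4/5, 21/25)
  'b': [3/5 + 2/5*3/5, 3/5 + 2/5*1/1) = [21/25, 1/1)
  emit 'f', narrow to [16/25, 4/5)
Step 3: interval [16/25, 4/5), width = 4/5 - 16/25 = 4/25
  'e': [16/25 + 4/25*0/1, 16/25 + 4/25*1/10) = [16/25, 82/125) <- contains code 811/1250
  'f': [16/25 + 4/25*1/10, 16/25 + 4/25*1/2) = [82/125, 18/25)
  'a': [16/25 + 4/25*1/2, 16/25 + 4/25*3/5) = [18/25, 92/125)
  'b': [16/25 + 4/25*3/5, 16/25 + 4/25*1/1) = [92/125, 4/5)
  emit 'e', narrow to [16/25, 82/125)
Step 4: interval [16/25, 82/125), width = 82/125 - 16/25 = 2/125
  'e': [16/25 + 2/125*0/1, 16/25 + 2/125*1/10) = [16/25, 401/625)
  'f': [16/25 + 2/125*1/10, 16/25 + 2/125*1/2) = [401/625, 81/125)
  'a': [16/25 + 2/125*1/2, 16/25 + 2/125*3/5) = [81/125, 406/625) <- contains code 811/1250
  'b': [16/25 + 2/125*3/5, 16/25 + 2/125*1/1) = [406/625, 82/125)
  emit 'a', narrow to [81/125, 406/625)

Answer: 81/125 406/625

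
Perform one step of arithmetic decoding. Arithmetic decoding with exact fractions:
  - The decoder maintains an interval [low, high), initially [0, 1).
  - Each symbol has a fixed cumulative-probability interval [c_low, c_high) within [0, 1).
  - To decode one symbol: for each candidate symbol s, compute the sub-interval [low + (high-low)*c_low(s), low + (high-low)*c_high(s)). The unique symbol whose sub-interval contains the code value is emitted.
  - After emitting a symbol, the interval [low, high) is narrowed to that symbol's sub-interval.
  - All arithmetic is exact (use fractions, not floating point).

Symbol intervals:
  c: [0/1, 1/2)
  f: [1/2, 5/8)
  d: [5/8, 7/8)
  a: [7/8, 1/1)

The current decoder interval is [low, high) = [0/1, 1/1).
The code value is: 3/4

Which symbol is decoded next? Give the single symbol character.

Answer: d

Derivation:
Interval width = high − low = 1/1 − 0/1 = 1/1
Scaled code = (code − low) / width = (3/4 − 0/1) / 1/1 = 3/4
  c: [0/1, 1/2) 
  f: [1/2, 5/8) 
  d: [5/8, 7/8) ← scaled code falls here ✓
  a: [7/8, 1/1) 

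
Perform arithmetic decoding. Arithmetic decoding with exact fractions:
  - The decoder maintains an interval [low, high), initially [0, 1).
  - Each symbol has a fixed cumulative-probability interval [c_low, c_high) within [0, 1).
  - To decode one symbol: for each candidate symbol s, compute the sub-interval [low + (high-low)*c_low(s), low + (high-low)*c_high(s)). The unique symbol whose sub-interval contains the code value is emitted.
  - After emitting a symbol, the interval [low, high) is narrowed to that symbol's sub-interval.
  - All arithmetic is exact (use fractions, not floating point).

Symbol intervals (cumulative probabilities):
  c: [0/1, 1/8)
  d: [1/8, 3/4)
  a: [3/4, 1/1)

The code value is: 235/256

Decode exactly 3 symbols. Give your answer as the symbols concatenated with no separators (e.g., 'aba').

Answer: ada

Derivation:
Step 1: interval [0/1, 1/1), width = 1/1 - 0/1 = 1/1
  'c': [0/1 + 1/1*0/1, 0/1 + 1/1*1/8) = [0/1, 1/8)
  'd': [0/1 + 1/1*1/8, 0/1 + 1/1*3/4) = [1/8, 3/4)
  'a': [0/1 + 1/1*3/4, 0/1 + 1/1*1/1) = [3/4, 1/1) <- contains code 235/256
  emit 'a', narrow to [3/4, 1/1)
Step 2: interval [3/4, 1/1), width = 1/1 - 3/4 = 1/4
  'c': [3/4 + 1/4*0/1, 3/4 + 1/4*1/8) = [3/4, 25/32)
  'd': [3/4 + 1/4*1/8, 3/4 + 1/4*3/4) = [25/32, 15/16) <- contains code 235/256
  'a': [3/4 + 1/4*3/4, 3/4 + 1/4*1/1) = [15/16, 1/1)
  emit 'd', narrow to [25/32, 15/16)
Step 3: interval [25/32, 15/16), width = 15/16 - 25/32 = 5/32
  'c': [25/32 + 5/32*0/1, 25/32 + 5/32*1/8) = [25/32, 205/256)
  'd': [25/32 + 5/32*1/8, 25/32 + 5/32*3/4) = [205/256, 115/128)
  'a': [25/32 + 5/32*3/4, 25/32 + 5/32*1/1) = [115/128, 15/16) <- contains code 235/256
  emit 'a', narrow to [115/128, 15/16)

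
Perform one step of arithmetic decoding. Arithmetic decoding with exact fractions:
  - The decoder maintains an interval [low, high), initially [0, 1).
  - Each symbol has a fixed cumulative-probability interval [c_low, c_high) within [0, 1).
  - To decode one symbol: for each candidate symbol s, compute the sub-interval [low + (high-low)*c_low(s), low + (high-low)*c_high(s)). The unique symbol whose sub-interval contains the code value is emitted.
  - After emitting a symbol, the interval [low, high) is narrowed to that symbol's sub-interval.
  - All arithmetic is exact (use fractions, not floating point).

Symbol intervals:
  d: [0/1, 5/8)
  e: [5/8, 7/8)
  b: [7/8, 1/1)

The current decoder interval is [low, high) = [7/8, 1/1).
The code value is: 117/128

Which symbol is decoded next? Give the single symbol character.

Interval width = high − low = 1/1 − 7/8 = 1/8
Scaled code = (code − low) / width = (117/128 − 7/8) / 1/8 = 5/16
  d: [0/1, 5/8) ← scaled code falls here ✓
  e: [5/8, 7/8) 
  b: [7/8, 1/1) 

Answer: d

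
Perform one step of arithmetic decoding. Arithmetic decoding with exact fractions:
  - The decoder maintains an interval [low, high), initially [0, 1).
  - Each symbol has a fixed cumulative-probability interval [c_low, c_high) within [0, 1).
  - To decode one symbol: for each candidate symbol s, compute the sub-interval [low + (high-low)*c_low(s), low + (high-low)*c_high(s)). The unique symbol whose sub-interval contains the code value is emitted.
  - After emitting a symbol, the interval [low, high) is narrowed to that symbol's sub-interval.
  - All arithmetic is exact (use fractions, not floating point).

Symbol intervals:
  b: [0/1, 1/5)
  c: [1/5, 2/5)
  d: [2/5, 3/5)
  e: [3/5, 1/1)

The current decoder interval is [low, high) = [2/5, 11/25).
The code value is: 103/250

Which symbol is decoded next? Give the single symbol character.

Interval width = high − low = 11/25 − 2/5 = 1/25
Scaled code = (code − low) / width = (103/250 − 2/5) / 1/25 = 3/10
  b: [0/1, 1/5) 
  c: [1/5, 2/5) ← scaled code falls here ✓
  d: [2/5, 3/5) 
  e: [3/5, 1/1) 

Answer: c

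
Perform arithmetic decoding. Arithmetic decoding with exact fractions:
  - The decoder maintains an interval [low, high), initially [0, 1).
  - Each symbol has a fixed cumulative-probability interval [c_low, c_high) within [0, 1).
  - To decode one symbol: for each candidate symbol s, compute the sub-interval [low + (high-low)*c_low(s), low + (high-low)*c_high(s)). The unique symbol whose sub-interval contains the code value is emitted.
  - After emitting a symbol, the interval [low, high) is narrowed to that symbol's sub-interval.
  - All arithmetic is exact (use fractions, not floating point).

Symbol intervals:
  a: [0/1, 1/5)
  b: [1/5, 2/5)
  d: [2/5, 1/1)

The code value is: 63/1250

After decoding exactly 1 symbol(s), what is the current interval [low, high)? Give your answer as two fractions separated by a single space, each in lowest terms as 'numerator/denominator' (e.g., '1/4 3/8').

Answer: 0/1 1/5

Derivation:
Step 1: interval [0/1, 1/1), width = 1/1 - 0/1 = 1/1
  'a': [0/1 + 1/1*0/1, 0/1 + 1/1*1/5) = [0/1, 1/5) <- contains code 63/1250
  'b': [0/1 + 1/1*1/5, 0/1 + 1/1*2/5) = [1/5, 2/5)
  'd': [0/1 + 1/1*2/5, 0/1 + 1/1*1/1) = [2/5, 1/1)
  emit 'a', narrow to [0/1, 1/5)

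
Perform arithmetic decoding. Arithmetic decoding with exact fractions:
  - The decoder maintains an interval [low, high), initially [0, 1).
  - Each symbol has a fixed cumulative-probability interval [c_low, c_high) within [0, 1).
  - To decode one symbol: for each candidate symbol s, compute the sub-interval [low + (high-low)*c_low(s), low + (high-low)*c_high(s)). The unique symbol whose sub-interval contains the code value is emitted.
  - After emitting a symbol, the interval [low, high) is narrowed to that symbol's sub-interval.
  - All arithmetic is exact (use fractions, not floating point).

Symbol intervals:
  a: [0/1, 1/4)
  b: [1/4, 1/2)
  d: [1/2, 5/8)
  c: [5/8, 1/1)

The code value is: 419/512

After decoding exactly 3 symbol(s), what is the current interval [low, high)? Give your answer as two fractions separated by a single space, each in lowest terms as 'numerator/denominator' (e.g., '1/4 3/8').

Step 1: interval [0/1, 1/1), width = 1/1 - 0/1 = 1/1
  'a': [0/1 + 1/1*0/1, 0/1 + 1/1*1/4) = [0/1, 1/4)
  'b': [0/1 + 1/1*1/4, 0/1 + 1/1*1/2) = [1/4, 1/2)
  'd': [0/1 + 1/1*1/2, 0/1 + 1/1*5/8) = [1/2, 5/8)
  'c': [0/1 + 1/1*5/8, 0/1 + 1/1*1/1) = [5/8, 1/1) <- contains code 419/512
  emit 'c', narrow to [5/8, 1/1)
Step 2: interval [5/8, 1/1), width = 1/1 - 5/8 = 3/8
  'a': [5/8 + 3/8*0/1, 5/8 + 3/8*1/4) = [5/8, 23/32)
  'b': [5/8 + 3/8*1/4, 5/8 + 3/8*1/2) = [23/32, 13/16)
  'd': [5/8 + 3/8*1/2, 5/8 + 3/8*5/8) = [13/16, 55/64) <- contains code 419/512
  'c': [5/8 + 3/8*5/8, 5/8 + 3/8*1/1) = [55/64, 1/1)
  emit 'd', narrow to [13/16, 55/64)
Step 3: interval [13/16, 55/64), width = 55/64 - 13/16 = 3/64
  'a': [13/16 + 3/64*0/1, 13/16 + 3/64*1/4) = [13/16, 211/256) <- contains code 419/512
  'b': [13/16 + 3/64*1/4, 13/16 + 3/64*1/2) = [211/256, 107/128)
  'd': [13/16 + 3/64*1/2, 13/16 + 3/64*5/8) = [107/128, 431/512)
  'c': [13/16 + 3/64*5/8, 13/16 + 3/64*1/1) = [431/512, 55/64)
  emit 'a', narrow to [13/16, 211/256)

Answer: 13/16 211/256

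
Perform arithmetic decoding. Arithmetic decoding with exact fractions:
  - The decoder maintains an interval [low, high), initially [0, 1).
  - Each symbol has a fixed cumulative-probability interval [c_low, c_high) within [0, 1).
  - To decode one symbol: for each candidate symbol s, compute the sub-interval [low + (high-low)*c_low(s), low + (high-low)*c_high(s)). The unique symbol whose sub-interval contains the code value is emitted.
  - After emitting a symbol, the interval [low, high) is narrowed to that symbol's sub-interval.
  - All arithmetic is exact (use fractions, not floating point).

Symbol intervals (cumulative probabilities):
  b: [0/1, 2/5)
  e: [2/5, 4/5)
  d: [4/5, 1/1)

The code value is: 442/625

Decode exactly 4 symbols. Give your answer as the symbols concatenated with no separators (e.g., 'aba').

Step 1: interval [0/1, 1/1), width = 1/1 - 0/1 = 1/1
  'b': [0/1 + 1/1*0/1, 0/1 + 1/1*2/5) = [0/1, 2/5)
  'e': [0/1 + 1/1*2/5, 0/1 + 1/1*4/5) = [2/5, 4/5) <- contains code 442/625
  'd': [0/1 + 1/1*4/5, 0/1 + 1/1*1/1) = [4/5, 1/1)
  emit 'e', narrow to [2/5, 4/5)
Step 2: interval [2/5, 4/5), width = 4/5 - 2/5 = 2/5
  'b': [2/5 + 2/5*0/1, 2/5 + 2/5*2/5) = [2/5, 14/25)
  'e': [2/5 + 2/5*2/5, 2/5 + 2/5*4/5) = [14/25, 18/25) <- contains code 442/625
  'd': [2/5 + 2/5*4/5, 2/5 + 2/5*1/1) = [18/25, 4/5)
  emit 'e', narrow to [14/25, 18/25)
Step 3: interval [14/25, 18/25), width = 18/25 - 14/25 = 4/25
  'b': [14/25 + 4/25*0/1, 14/25 + 4/25*2/5) = [14/25, 78/125)
  'e': [14/25 + 4/25*2/5, 14/25 + 4/25*4/5) = [78/125, 86/125)
  'd': [14/25 + 4/25*4/5, 14/25 + 4/25*1/1) = [86/125, 18/25) <- contains code 442/625
  emit 'd', narrow to [86/125, 18/25)
Step 4: interval [86/125, 18/25), width = 18/25 - 86/125 = 4/125
  'b': [86/125 + 4/125*0/1, 86/125 + 4/125*2/5) = [86/125, 438/625)
  'e': [86/125 + 4/125*2/5, 86/125 + 4/125*4/5) = [438/625, 446/625) <- contains code 442/625
  'd': [86/125 + 4/125*4/5, 86/125 + 4/125*1/1) = [446/625, 18/25)
  emit 'e', narrow to [438/625, 446/625)

Answer: eede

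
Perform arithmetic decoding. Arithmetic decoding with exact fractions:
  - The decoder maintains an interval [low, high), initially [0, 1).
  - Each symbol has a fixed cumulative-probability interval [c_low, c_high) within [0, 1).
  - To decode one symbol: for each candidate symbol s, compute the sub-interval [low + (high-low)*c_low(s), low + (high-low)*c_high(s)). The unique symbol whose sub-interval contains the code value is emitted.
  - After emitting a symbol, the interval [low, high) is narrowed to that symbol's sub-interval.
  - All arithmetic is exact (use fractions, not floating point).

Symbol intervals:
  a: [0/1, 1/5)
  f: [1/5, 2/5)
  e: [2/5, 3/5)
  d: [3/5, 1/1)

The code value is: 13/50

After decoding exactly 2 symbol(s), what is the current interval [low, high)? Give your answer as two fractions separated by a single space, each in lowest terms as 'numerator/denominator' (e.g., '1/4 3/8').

Answer: 6/25 7/25

Derivation:
Step 1: interval [0/1, 1/1), width = 1/1 - 0/1 = 1/1
  'a': [0/1 + 1/1*0/1, 0/1 + 1/1*1/5) = [0/1, 1/5)
  'f': [0/1 + 1/1*1/5, 0/1 + 1/1*2/5) = [1/5, 2/5) <- contains code 13/50
  'e': [0/1 + 1/1*2/5, 0/1 + 1/1*3/5) = [2/5, 3/5)
  'd': [0/1 + 1/1*3/5, 0/1 + 1/1*1/1) = [3/5, 1/1)
  emit 'f', narrow to [1/5, 2/5)
Step 2: interval [1/5, 2/5), width = 2/5 - 1/5 = 1/5
  'a': [1/5 + 1/5*0/1, 1/5 + 1/5*1/5) = [1/5, 6/25)
  'f': [1/5 + 1/5*1/5, 1/5 + 1/5*2/5) = [6/25, 7/25) <- contains code 13/50
  'e': [1/5 + 1/5*2/5, 1/5 + 1/5*3/5) = [7/25, 8/25)
  'd': [1/5 + 1/5*3/5, 1/5 + 1/5*1/1) = [8/25, 2/5)
  emit 'f', narrow to [6/25, 7/25)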